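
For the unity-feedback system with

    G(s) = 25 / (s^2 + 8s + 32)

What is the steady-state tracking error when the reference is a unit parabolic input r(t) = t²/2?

G(s) has no poles at the origin.
This is a Type 0 system; Ka = lim_{s→0} s^2·G(s) = 0, so the steady-state error for a parabola input is infinite.

e_ss = ∞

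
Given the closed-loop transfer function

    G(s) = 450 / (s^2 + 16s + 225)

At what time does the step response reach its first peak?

t_p ≈ 0.2476 s

Comparing s^2 + 16s + 225 to s^2 + 2ζωₙs + ωₙ²: ωₙ = 15 rad/s and ζ = 16/(2·15) ≈ 0.5333.
ζωₙ = 16/2 = 8, so ω_d = ωₙ√(1−ζ²) = √(ωₙ² − (ζωₙ)²) = √(225 − 8²) = √161 ≈ 12.69 rad/s.
t_p = π/ω_d = π/12.69 ≈ 0.2476 s.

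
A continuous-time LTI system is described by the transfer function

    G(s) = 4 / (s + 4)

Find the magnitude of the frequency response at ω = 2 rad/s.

Substitute s = j2: numerator = 4, denominator = 4 + j2.
|G(j2)| = |4| / |4 + j2| = 4 / 4.4721 ≈ 0.8944.

|G(j2)| ≈ 0.8944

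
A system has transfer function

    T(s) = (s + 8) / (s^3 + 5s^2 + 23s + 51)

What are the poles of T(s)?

s = -1 + 4j, -1 - 4j, -3

The poles are the roots of the denominator s^3 + 5s^2 + 23s + 51 = 0.
Trying s = -3: the polynomial evaluates to 0, so (s + 3) is a factor.
Dividing out leaves s^2 + 2s + 17 = 0.
The quadratic formula then gives s = -1 ± 4j.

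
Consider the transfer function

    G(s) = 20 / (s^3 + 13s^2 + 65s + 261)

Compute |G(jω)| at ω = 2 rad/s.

|G(j2)| ≈ 0.08264

Substitute s = j2: numerator = 20, denominator = 209 + j122.
|G(j2)| = |20| / |209 + j122| = 20 / 242.00 ≈ 0.08264.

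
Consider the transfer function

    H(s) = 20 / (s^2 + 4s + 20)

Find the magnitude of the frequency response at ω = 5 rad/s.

Substitute s = j5: numerator = 20, denominator = -5 + j20.
|H(j5)| = |20| / |-5 + j20| = 20 / 20.616 ≈ 0.9701.

|H(j5)| ≈ 0.9701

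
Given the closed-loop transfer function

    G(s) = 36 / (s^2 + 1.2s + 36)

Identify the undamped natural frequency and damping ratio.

ωₙ = 6 rad/s, ζ = 0.1

Compare the denominator to the standard form s^2 + 2ζωₙs + ωₙ².
ωₙ² = 36, so ωₙ = 6 rad/s.
2ζωₙ = 1.2, so ζ = 1.2/(2·6) = 0.1.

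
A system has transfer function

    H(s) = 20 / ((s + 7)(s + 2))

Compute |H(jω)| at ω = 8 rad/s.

Substitute s = j8: numerator = 20, denominator = -50 + j72.
|H(j8)| = |20| / |-50 + j72| = 20 / 87.658 ≈ 0.2282.

|H(j8)| ≈ 0.2282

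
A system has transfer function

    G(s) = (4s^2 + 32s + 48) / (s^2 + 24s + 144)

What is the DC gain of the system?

Set s = 0: G(0) = (48) / (144) = 1/3.

G(0) = 1/3 ≈ 0.3333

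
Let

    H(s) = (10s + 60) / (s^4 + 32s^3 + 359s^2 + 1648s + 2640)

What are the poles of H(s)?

The poles are the roots of the denominator s^4 + 32s^3 + 359s^2 + 1648s + 2640 = 0.
Trying s = -4: the polynomial evaluates to 0, so (s + 4) is a factor.
Dividing out leaves s^3 + 28s^2 + 247s + 660 = 0.
This factors further as (s + 12)(s + 5)(s + 11) = 0.

s = -4, -12, -5, -11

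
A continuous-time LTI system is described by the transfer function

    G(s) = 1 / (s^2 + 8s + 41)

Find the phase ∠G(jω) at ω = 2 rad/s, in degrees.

At s = j2: numerator = 1, denominator = 37 + j16.
∠G = ∠num − ∠den = 0° − (23.385°) = -23.39°.

∠G(j2) ≈ -23.39°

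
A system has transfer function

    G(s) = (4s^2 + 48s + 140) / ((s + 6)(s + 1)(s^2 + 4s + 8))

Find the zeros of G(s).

s = -7, -5

Set the numerator to zero: 4s^2 + 48s + 140 = 0, i.e. 4·(s^2 + 12s + 35) = 0.
Factoring: (s + 7)(s + 5) = 0.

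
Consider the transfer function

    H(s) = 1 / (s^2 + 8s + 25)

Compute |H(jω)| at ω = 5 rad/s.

Substitute s = j5: numerator = 1, denominator = j40.
|H(j5)| = |1| / |j40| = 1 / 40 = 0.02500.

|H(j5)| = 0.02500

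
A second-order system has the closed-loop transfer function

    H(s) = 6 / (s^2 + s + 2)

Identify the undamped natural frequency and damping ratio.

ωₙ ≈ 1.414 rad/s, ζ ≈ 0.3536

Compare the denominator to the standard form s^2 + 2ζωₙs + ωₙ².
ωₙ² = 2, so ωₙ = √2 ≈ 1.414 rad/s.
2ζωₙ = 1, so ζ = 1/(2·√2) ≈ 0.3536.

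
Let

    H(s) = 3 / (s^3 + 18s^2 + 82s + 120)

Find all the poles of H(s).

The poles are the roots of the denominator s^3 + 18s^2 + 82s + 120 = 0.
Trying s = -12: the polynomial evaluates to 0, so (s + 12) is a factor.
Dividing out leaves s^2 + 6s + 10 = 0.
The quadratic formula then gives s = -3 ± 1j.

s = -12, -3 ± j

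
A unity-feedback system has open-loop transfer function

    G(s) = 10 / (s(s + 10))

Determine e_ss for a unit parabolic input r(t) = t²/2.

G(s) has one pole at the origin.
This is a Type 1 system; Ka = lim_{s→0} s^2·G(s) = 0, so the steady-state error for a parabola input is infinite.

e_ss = ∞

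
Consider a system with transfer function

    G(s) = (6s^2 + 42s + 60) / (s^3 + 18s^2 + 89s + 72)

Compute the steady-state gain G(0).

Set s = 0: G(0) = (60) / (72) = 5/6.

G(0) = 5/6 ≈ 0.8333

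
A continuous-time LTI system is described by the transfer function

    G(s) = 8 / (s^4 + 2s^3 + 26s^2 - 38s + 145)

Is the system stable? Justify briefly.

The denominator s^4 + 2s^3 + 26s^2 - 38s + 145 factors as (s^2 + 4s + 29)(s^2 - 2s + 5), giving poles at s = -2 ± 5j, 1 ± 2j.
Since the pole(s) at s = 1 ± 2j lie in the right half-plane, the system is unstable.

unstable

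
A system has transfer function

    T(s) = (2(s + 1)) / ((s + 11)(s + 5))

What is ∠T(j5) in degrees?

At s = j5: numerator = 2 + j10, denominator = 30 + j80.
∠T = ∠num − ∠den = 78.690° − (69.444°) = 9.246°.

∠T(j5) ≈ 9.246°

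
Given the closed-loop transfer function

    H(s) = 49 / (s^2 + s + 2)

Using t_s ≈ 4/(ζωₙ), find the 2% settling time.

Comparing s^2 + s + 2 to s^2 + 2ζωₙs + ωₙ²: ωₙ = √2 ≈ 1.414 rad/s and ζ = 1/(2·√2) ≈ 0.3536.
ζωₙ = 1/2 = 0.5, so t_s ≈ 4/(ζωₙ) = 4/0.5 = 8 s.

t_s ≈ 8 s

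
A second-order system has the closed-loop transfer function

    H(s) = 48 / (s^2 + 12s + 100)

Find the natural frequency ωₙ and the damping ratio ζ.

ωₙ = 10 rad/s, ζ = 0.6

Compare the denominator to the standard form s^2 + 2ζωₙs + ωₙ².
ωₙ² = 100, so ωₙ = 10 rad/s.
2ζωₙ = 12, so ζ = 12/(2·10) = 0.6.
With ζ = 0.6 the response is underdamped.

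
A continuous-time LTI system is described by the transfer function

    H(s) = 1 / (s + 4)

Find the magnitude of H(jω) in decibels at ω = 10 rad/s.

Substitute s = j10: numerator = 1, denominator = 4 + j10.
|H(j10)| = |1| / |4 + j10| = 1 / 10.770 ≈ 0.09285.
In decibels: 20·log₁₀(0.09285) ≈ -20.6 dB.

|H(j10)|_dB ≈ -20.6 dB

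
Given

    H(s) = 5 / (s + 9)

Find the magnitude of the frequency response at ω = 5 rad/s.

Substitute s = j5: numerator = 5, denominator = 9 + j5.
|H(j5)| = |5| / |9 + j5| = 5 / 10.296 ≈ 0.4856.

|H(j5)| ≈ 0.4856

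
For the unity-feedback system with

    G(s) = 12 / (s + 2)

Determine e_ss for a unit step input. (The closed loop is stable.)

e_ss = 0.1429

G(s) has no poles at the origin.
This is a Type 0 system. Kp = lim_{s→0} G(s) = 12/2 = 6.
e_ss = 1/(1 + Kp) = 1/(1 + 6) = 1/7 ≈ 0.1429.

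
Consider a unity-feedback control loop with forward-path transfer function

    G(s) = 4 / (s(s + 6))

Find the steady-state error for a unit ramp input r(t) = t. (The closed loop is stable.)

G(s) has one pole at the origin.
This is a Type 1 system. Kv = lim_{s→0} s·G(s) = 4/6 = 2/3.
e_ss = 1/Kv = 1/(2/3) = 3/2 ≈ 1.500.

e_ss = 1.500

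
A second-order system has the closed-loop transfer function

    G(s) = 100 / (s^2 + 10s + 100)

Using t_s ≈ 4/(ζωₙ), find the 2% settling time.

Comparing s^2 + 10s + 100 to s^2 + 2ζωₙs + ωₙ²: ωₙ = 10 rad/s and ζ = 10/(2·10) = 0.5.
ζωₙ = 10/2 = 5, so t_s ≈ 4/(ζωₙ) = 4/5 = 0.8000 s.

t_s ≈ 0.8000 s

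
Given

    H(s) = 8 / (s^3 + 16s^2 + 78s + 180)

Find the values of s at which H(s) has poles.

s = -3 ± 3j, -10

The poles are the roots of the denominator s^3 + 16s^2 + 78s + 180 = 0.
Trying s = -10: the polynomial evaluates to 0, so (s + 10) is a factor.
Dividing out leaves s^2 + 6s + 18 = 0.
The quadratic formula then gives s = -3 ± 3j.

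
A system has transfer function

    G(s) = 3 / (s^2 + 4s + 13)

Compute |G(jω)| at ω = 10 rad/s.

Substitute s = j10: numerator = 3, denominator = -87 + j40.
|G(j10)| = |3| / |-87 + j40| = 3 / 95.755 ≈ 0.03133.

|G(j10)| ≈ 0.03133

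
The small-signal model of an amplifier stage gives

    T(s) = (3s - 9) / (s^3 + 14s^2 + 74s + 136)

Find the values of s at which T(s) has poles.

The poles are the roots of the denominator s^3 + 14s^2 + 74s + 136 = 0.
Trying s = -4: the polynomial evaluates to 0, so (s + 4) is a factor.
Dividing out leaves s^2 + 10s + 34 = 0.
The quadratic formula then gives s = -5 ± 3j.

s = -4, -5 + 3j, -5 - 3j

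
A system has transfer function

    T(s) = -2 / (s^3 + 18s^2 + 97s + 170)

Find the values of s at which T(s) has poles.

s = -4 ± j, -10

The poles are the roots of the denominator s^3 + 18s^2 + 97s + 170 = 0.
Trying s = -10: the polynomial evaluates to 0, so (s + 10) is a factor.
Dividing out leaves s^2 + 8s + 17 = 0.
The quadratic formula then gives s = -4 ± 1j.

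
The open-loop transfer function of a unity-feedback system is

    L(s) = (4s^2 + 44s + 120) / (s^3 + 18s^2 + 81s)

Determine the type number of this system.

Type 1

Factor s from the denominator: s^3 + 18s^2 + 81s = s·(s^2 + 18s + 81).
There is 1 pole at the origin, so the system is Type 1.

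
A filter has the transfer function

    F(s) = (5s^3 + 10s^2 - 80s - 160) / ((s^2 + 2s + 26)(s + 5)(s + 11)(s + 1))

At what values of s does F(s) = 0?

Set the numerator to zero: 5s^3 + 10s^2 - 80s - 160 = 0, i.e. 5·(s^3 + 2s^2 - 16s - 32) = 0.
Factoring: (s + 4)(s - 4)(s + 2) = 0.

s = -4, 4, -2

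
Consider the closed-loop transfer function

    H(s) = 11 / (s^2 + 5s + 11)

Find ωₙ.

Compare the denominator to the standard form s^2 + 2ζωₙs + ωₙ².
ωₙ² = 11, so ωₙ = √11 ≈ 3.317 rad/s.

ωₙ ≈ 3.317 rad/s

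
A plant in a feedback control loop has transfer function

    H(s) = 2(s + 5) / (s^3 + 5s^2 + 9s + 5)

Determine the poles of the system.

The poles are the roots of the denominator s^3 + 5s^2 + 9s + 5 = 0.
Trying s = -1: the polynomial evaluates to 0, so (s + 1) is a factor.
Dividing out leaves s^2 + 4s + 5 = 0.
The quadratic formula then gives s = -2 ± 1j.

s = -2 ± j, -1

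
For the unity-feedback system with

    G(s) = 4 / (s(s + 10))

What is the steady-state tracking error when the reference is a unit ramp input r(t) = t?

e_ss = 2.500

G(s) has one pole at the origin.
This is a Type 1 system. Kv = lim_{s→0} s·G(s) = 4/10 = 2/5.
e_ss = 1/Kv = 1/(2/5) = 5/2 ≈ 2.500.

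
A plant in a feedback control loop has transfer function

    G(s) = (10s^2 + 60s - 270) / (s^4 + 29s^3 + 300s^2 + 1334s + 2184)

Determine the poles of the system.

The poles are the roots of the denominator s^4 + 29s^3 + 300s^2 + 1334s + 2184 = 0.
Trying s = -7: the polynomial evaluates to 0, so (s + 7) is a factor.
Dividing out leaves s^3 + 22s^2 + 146s + 312 = 0.
This factors further as (s^2 + 10s + 26)(s + 12) = 0.

s = -5 ± j, -7, -12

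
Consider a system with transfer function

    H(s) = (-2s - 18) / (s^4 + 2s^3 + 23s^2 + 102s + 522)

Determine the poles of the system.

s = 2 ± 5j, -3 ± 3j

The poles are the roots of the denominator s^4 + 2s^3 + 23s^2 + 102s + 522 = 0.
No real roots exist; factor into two real quadratics: (s^2 - 4s + 29)(s^2 + 6s + 18) = 0.
Each quadratic gives a conjugate pair via the quadratic formula.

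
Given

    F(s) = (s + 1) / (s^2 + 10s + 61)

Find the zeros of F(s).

Set the numerator to zero: s + 1 = 0.
So s = -1.

s = -1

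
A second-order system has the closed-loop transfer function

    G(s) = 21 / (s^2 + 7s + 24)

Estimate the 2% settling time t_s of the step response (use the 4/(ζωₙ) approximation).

Comparing s^2 + 7s + 24 to s^2 + 2ζωₙs + ωₙ²: ωₙ = √24 ≈ 4.899 rad/s and ζ = 7/(2·√24) ≈ 0.7144.
ζωₙ = 7/2 = 3.5, so t_s ≈ 4/(ζωₙ) = 4/3.5 ≈ 1.143 s.

t_s ≈ 1.143 s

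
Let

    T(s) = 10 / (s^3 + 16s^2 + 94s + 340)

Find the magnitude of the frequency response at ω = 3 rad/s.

Substitute s = j3: numerator = 10, denominator = 196 + j255.
|T(j3)| = |10| / |196 + j255| = 10 / 321.62 ≈ 0.03109.

|T(j3)| ≈ 0.03109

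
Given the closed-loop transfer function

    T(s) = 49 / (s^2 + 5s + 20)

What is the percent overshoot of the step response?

Comparing s^2 + 5s + 20 to s^2 + 2ζωₙs + ωₙ²: ωₙ = √20 ≈ 4.472 rad/s and ζ = 5/(2·√20) ≈ 0.5590.
%OS = 100·exp(−πζ/√(1−ζ²)) = 100·exp(−π·0.5590/√(1−0.5590²)) ≈ 12.0%.

%OS ≈ 12.0%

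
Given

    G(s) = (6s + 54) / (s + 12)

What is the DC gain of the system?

G(0) = 9/2 ≈ 4.500

Set s = 0: G(0) = (54) / (12) = 9/2.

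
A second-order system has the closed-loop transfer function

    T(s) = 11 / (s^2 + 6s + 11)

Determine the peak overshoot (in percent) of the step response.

Comparing s^2 + 6s + 11 to s^2 + 2ζωₙs + ωₙ²: ωₙ = √11 ≈ 3.317 rad/s and ζ = 6/(2·√11) ≈ 0.9045.
%OS = 100·exp(−πζ/√(1−ζ²)) = 100·exp(−π·0.9045/√(1−0.9045²)) ≈ 0.128%.

%OS ≈ 0.128%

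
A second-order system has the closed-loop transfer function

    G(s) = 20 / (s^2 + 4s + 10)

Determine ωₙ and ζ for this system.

Compare the denominator to the standard form s^2 + 2ζωₙs + ωₙ².
ωₙ² = 10, so ωₙ = √10 ≈ 3.162 rad/s.
2ζωₙ = 4, so ζ = 4/(2·√10) ≈ 0.6325.

ωₙ ≈ 3.162 rad/s, ζ ≈ 0.6325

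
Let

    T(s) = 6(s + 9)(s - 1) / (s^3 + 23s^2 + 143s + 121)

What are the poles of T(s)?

s = -11, -11, -1

The poles are the roots of the denominator s^3 + 23s^2 + 143s + 121 = 0.
Trying s = -11: the polynomial evaluates to 0, so (s + 11) is a factor.
Dividing out leaves s^2 + 12s + 11 = 0.
Factoring the quadratic: (s + 11)(s + 1) = 0.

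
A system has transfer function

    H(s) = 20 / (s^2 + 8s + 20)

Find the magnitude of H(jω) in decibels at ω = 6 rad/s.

|H(j6)|_dB ≈ -8.06 dB

Substitute s = j6: numerator = 20, denominator = -16 + j48.
|H(j6)| = |20| / |-16 + j48| = 20 / 50.596 ≈ 0.3953.
In decibels: 20·log₁₀(0.3953) ≈ -8.06 dB.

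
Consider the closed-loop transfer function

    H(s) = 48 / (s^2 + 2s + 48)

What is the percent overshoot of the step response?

%OS ≈ 63.2%

Comparing s^2 + 2s + 48 to s^2 + 2ζωₙs + ωₙ²: ωₙ = √48 ≈ 6.928 rad/s and ζ = 2/(2·√48) ≈ 0.1443.
%OS = 100·exp(−πζ/√(1−ζ²)) = 100·exp(−π·0.1443/√(1−0.1443²)) ≈ 63.2%.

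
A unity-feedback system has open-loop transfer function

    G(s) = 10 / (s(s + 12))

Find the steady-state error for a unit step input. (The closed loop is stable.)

e_ss = 0

G(s) has one pole at the origin.
This is a Type 1 system; for a step input the steady-state error is zero.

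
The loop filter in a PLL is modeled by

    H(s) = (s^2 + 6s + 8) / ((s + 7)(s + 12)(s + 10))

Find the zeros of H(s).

Set the numerator to zero: s^2 + 6s + 8 = 0.
Factoring: (s + 2)(s + 4) = 0.

s = -2, -4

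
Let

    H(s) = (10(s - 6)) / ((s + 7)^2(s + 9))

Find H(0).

At s = 0 each factor (s + a) contributes a and each (s^2 + bs + c) contributes c.
H(0) = 10·(-6) / ((7) · (7) · (9)) = -60/441 = -20/147.

H(0) = -20/147 ≈ -0.1361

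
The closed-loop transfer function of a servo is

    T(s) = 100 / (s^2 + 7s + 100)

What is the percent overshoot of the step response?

%OS ≈ 30.9%

Comparing s^2 + 7s + 100 to s^2 + 2ζωₙs + ωₙ²: ωₙ = 10 rad/s and ζ = 7/(2·10) = 0.35.
%OS = 100·exp(−πζ/√(1−ζ²)) = 100·exp(−π·0.35/√(1−0.35²)) ≈ 30.9%.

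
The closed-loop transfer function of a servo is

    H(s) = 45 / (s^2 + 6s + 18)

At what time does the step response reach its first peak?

Comparing s^2 + 6s + 18 to s^2 + 2ζωₙs + ωₙ²: ωₙ = √18 ≈ 4.243 rad/s and ζ = 6/(2·√18) ≈ 0.7071.
ζωₙ = 6/2 = 3, so ω_d = ωₙ√(1−ζ²) = √(ωₙ² − (ζωₙ)²) = √(18 − 3²) = √9 = 3 rad/s.
t_p = π/ω_d = π/3 ≈ 1.047 s.

t_p ≈ 1.047 s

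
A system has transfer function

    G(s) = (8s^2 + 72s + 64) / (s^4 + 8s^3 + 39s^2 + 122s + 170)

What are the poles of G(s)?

s = -1 ± 4j, -3 ± j

The poles are the roots of the denominator s^4 + 8s^3 + 39s^2 + 122s + 170 = 0.
No real roots exist; factor into two real quadratics: (s^2 + 2s + 17)(s^2 + 6s + 10) = 0.
Each quadratic gives a conjugate pair via the quadratic formula.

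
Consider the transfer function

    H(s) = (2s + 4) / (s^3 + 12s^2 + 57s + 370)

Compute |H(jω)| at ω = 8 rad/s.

Substitute s = j8: numerator = 4 + j16, denominator = -398 - j56.
|H(j8)| = |4 + j16| / |-398 - j56| = 16.492 / 401.92 ≈ 0.04103.

|H(j8)| ≈ 0.04103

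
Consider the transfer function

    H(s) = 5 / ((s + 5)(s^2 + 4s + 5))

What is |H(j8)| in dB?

|H(j8)|_dB ≈ -42.1 dB

Substitute s = j8: numerator = 5, denominator = -551 - j312.
|H(j8)| = |5| / |-551 - j312| = 5 / 633.20 ≈ 0.007896.
In decibels: 20·log₁₀(0.007896) ≈ -42.1 dB.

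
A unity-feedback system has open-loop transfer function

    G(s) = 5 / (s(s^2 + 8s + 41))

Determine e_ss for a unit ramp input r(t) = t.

e_ss = 8.200

G(s) has one pole at the origin.
This is a Type 1 system. Kv = lim_{s→0} s·G(s) = 5/41.
e_ss = 1/Kv = 1/(5/41) = 41/5 ≈ 8.200.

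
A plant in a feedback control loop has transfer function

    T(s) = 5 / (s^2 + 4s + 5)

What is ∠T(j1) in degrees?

∠T(j1) ≈ -45°

At s = j1: numerator = 5, denominator = 4 + j4.
∠T = ∠num − ∠den = 0° − (45°) = -45°.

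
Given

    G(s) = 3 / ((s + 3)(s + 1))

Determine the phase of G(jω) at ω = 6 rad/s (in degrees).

At s = j6: numerator = 3, denominator = -33 + j24.
∠G = ∠num − ∠den = 0° − (143.97°) = -144.0°.

∠G(j6) ≈ -144.0°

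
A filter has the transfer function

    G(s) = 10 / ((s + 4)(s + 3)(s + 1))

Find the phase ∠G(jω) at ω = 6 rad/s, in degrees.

∠G(j6) ≈ 159.7°

At s = j6: numerator = 10, denominator = -276 - j102.
∠G = ∠num − ∠den = 0° − (-159.72°) = 159.7°.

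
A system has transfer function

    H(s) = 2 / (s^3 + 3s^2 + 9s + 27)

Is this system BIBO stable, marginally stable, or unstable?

The denominator s^3 + 3s^2 + 9s + 27 factors as (s^2 + 9)(s + 3), giving poles at s = 3j, -3j, -3.
Since the simple pole(s) at s = 3j, -3j lie on the jω-axis with none in the right half-plane, the system is marginally stable.

marginally stable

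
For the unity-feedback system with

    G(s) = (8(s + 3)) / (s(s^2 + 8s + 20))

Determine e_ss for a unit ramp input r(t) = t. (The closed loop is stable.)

G(s) has one pole at the origin.
This is a Type 1 system. Kv = lim_{s→0} s·G(s) = 24/20 = 6/5.
e_ss = 1/Kv = 1/(6/5) = 5/6 ≈ 0.8333.

e_ss = 0.8333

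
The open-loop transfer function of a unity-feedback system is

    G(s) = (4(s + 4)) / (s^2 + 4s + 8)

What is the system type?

The denominator has no factor of s at the origin — no free integrator — so this is a Type 0 system.

Type 0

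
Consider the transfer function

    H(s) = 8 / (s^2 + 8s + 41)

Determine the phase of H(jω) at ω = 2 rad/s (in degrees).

∠H(j2) ≈ -23.39°

At s = j2: numerator = 8, denominator = 37 + j16.
∠H = ∠num − ∠den = 0° − (23.385°) = -23.39°.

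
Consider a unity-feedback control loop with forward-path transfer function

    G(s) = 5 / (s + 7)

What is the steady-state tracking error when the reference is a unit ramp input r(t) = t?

G(s) has no poles at the origin.
This is a Type 0 system; Kv = lim_{s→0} s·G(s) = 0, so the steady-state error for a ramp input is infinite.

e_ss = ∞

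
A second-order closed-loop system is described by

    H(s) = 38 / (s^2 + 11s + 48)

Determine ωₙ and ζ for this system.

ωₙ ≈ 6.928 rad/s, ζ ≈ 0.7939

Compare the denominator to the standard form s^2 + 2ζωₙs + ωₙ².
ωₙ² = 48, so ωₙ = √48 ≈ 6.928 rad/s.
2ζωₙ = 11, so ζ = 11/(2·√48) ≈ 0.7939.
With ζ = 0.7939 the response is underdamped.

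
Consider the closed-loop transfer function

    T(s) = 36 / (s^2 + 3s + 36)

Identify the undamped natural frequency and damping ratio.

ωₙ = 6 rad/s, ζ = 0.25

Compare the denominator to the standard form s^2 + 2ζωₙs + ωₙ².
ωₙ² = 36, so ωₙ = 6 rad/s.
2ζωₙ = 3, so ζ = 3/(2·6) = 0.25.
With ζ = 0.25 the response is underdamped.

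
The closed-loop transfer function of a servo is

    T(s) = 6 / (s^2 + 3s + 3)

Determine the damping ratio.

Compare the denominator to the standard form s^2 + 2ζωₙs + ωₙ².
ωₙ² = 3, so ωₙ = √3 ≈ 1.732 rad/s.
2ζωₙ = 3, so ζ = 3/(2·√3) ≈ 0.8660.

ζ ≈ 0.8660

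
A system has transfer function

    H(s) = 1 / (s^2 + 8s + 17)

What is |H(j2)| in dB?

|H(j2)|_dB ≈ -26.3 dB

Substitute s = j2: numerator = 1, denominator = 13 + j16.
|H(j2)| = |1| / |13 + j16| = 1 / 20.616 ≈ 0.04851.
In decibels: 20·log₁₀(0.04851) ≈ -26.3 dB.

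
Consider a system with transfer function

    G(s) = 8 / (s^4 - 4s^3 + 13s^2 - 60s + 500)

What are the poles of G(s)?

The poles are the roots of the denominator s^4 - 4s^3 + 13s^2 - 60s + 500 = 0.
No real roots exist; factor into two real quadratics: (s^2 - 8s + 25)(s^2 + 4s + 20) = 0.
Each quadratic gives a conjugate pair via the quadratic formula.

s = 4 ± 3j, -2 ± 4j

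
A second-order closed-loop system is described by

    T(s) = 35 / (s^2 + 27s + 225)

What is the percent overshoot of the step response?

%OS ≈ 0.152%

Comparing s^2 + 27s + 225 to s^2 + 2ζωₙs + ωₙ²: ωₙ = 15 rad/s and ζ = 27/(2·15) = 0.9.
%OS = 100·exp(−πζ/√(1−ζ²)) = 100·exp(−π·0.9/√(1−0.9²)) ≈ 0.152%.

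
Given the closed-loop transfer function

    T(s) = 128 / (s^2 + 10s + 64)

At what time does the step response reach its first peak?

t_p ≈ 0.5031 s

Comparing s^2 + 10s + 64 to s^2 + 2ζωₙs + ωₙ²: ωₙ = 8 rad/s and ζ = 10/(2·8) = 0.625.
ζωₙ = 10/2 = 5, so ω_d = ωₙ√(1−ζ²) = √(ωₙ² − (ζωₙ)²) = √(64 − 5²) = √39 ≈ 6.245 rad/s.
t_p = π/ω_d = π/6.245 ≈ 0.5031 s.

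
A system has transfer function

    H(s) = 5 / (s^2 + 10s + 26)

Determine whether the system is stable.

The poles can be read from the denominator factors: s = -5 + j, -5 - j.
Since all poles lie strictly in the left half-plane, the system is stable.

stable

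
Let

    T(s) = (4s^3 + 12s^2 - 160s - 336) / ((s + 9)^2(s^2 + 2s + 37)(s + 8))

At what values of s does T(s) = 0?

s = -2, 6, -7

Set the numerator to zero: 4s^3 + 12s^2 - 160s - 336 = 0, i.e. 4·(s^3 + 3s^2 - 40s - 84) = 0.
Factoring: (s + 2)(s - 6)(s + 7) = 0.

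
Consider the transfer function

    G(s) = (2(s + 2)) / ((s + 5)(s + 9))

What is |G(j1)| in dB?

|G(j1)|_dB ≈ -20.3 dB

Substitute s = j1: numerator = 4 + j2, denominator = 44 + j14.
|G(j1)| = |4 + j2| / |44 + j14| = 4.4721 / 46.174 ≈ 0.09685.
In decibels: 20·log₁₀(0.09685) ≈ -20.3 dB.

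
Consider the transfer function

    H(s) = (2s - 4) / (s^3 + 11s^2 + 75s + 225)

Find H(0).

H(0) = -4/225 ≈ -0.01778

Set s = 0: H(0) = (-4) / (225) = -4/225.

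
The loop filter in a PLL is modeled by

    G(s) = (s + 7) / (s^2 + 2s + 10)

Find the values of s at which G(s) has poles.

The poles are the roots of the denominator s^2 + 2s + 10 = 0.
Using the quadratic formula: s = (-2 ± √(-36))/2 = -1 ± 3j.

s = -1 + 3j, -1 - 3j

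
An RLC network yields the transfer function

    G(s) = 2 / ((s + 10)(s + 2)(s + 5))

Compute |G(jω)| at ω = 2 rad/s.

Substitute s = j2: numerator = 2, denominator = 32 + j152.
|G(j2)| = |2| / |32 + j152| = 2 / 155.33 ≈ 0.01288.

|G(j2)| ≈ 0.01288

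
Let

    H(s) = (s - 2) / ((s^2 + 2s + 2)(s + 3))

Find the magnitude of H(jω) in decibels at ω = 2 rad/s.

Substitute s = j2: numerator = -2 + j2, denominator = -14 + j8.
|H(j2)| = |-2 + j2| / |-14 + j8| = 2.8284 / 16.125 ≈ 0.1754.
In decibels: 20·log₁₀(0.1754) ≈ -15.1 dB.

|H(j2)|_dB ≈ -15.1 dB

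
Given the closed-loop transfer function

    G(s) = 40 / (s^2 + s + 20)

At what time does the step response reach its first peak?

Comparing s^2 + s + 20 to s^2 + 2ζωₙs + ωₙ²: ωₙ = √20 ≈ 4.472 rad/s and ζ = 1/(2·√20) ≈ 0.1118.
ζωₙ = 1/2 = 0.5, so ω_d = ωₙ√(1−ζ²) = √(ωₙ² − (ζωₙ)²) = √(20 − 0.5²) = √19.75 ≈ 4.444 rad/s.
t_p = π/ω_d = π/4.444 ≈ 0.7069 s.

t_p ≈ 0.7069 s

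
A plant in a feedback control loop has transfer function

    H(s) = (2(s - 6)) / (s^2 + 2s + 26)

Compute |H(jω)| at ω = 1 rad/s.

|H(j1)| ≈ 0.4851

Substitute s = j1: numerator = -12 + j2, denominator = 25 + j2.
|H(j1)| = |-12 + j2| / |25 + j2| = 12.166 / 25.080 ≈ 0.4851.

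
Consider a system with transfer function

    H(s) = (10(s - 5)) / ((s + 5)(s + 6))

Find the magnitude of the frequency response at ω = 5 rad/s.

Substitute s = j5: numerator = -50 + j50, denominator = 5 + j55.
|H(j5)| = |-50 + j50| / |5 + j55| = 70.711 / 55.227 ≈ 1.280.

|H(j5)| ≈ 1.280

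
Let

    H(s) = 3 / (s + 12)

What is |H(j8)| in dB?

Substitute s = j8: numerator = 3, denominator = 12 + j8.
|H(j8)| = |3| / |12 + j8| = 3 / 14.422 ≈ 0.2080.
In decibels: 20·log₁₀(0.2080) ≈ -13.6 dB.

|H(j8)|_dB ≈ -13.6 dB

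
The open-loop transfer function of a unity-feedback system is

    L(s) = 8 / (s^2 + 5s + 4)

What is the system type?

The denominator has no factor of s at the origin — no free integrator — so this is a Type 0 system.

Type 0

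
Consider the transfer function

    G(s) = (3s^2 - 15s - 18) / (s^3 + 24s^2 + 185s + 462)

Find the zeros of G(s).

Set the numerator to zero: 3s^2 - 15s - 18 = 0, i.e. 3·(s^2 - 5s - 6) = 0.
Factoring: (s - 6)(s + 1) = 0.

s = 6, -1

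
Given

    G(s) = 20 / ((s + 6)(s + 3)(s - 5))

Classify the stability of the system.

The poles can be read from the denominator factors: s = -6, -3, 5.
Since the pole(s) at s = 5 lie in the right half-plane, the system is unstable.

unstable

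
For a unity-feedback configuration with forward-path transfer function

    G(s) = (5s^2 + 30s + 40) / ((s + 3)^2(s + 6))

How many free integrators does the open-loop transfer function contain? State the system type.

Type 0

The denominator has no factor of s at the origin — no free integrator — so this is a Type 0 system.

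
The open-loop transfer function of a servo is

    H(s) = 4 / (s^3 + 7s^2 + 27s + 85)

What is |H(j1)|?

Substitute s = j1: numerator = 4, denominator = 78 + j26.
|H(j1)| = |4| / |78 + j26| = 4 / 82.219 ≈ 0.04865.

|H(j1)| ≈ 0.04865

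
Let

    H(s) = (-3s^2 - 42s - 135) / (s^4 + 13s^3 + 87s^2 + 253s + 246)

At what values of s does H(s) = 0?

s = -9, -5

Set the numerator to zero: -3s^2 - 42s - 135 = 0, i.e. -3·(s^2 + 14s + 45) = 0.
Factoring: (s + 9)(s + 5) = 0.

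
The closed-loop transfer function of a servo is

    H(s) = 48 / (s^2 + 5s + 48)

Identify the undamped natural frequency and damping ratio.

Compare the denominator to the standard form s^2 + 2ζωₙs + ωₙ².
ωₙ² = 48, so ωₙ = √48 ≈ 6.928 rad/s.
2ζωₙ = 5, so ζ = 5/(2·√48) ≈ 0.3608.

ωₙ ≈ 6.928 rad/s, ζ ≈ 0.3608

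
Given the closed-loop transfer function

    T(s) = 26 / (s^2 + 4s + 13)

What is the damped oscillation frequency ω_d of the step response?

ω_d = 3 rad/s

Comparing s^2 + 4s + 13 to s^2 + 2ζωₙs + ωₙ²: ωₙ = √13 ≈ 3.606 rad/s and ζ = 4/(2·√13) ≈ 0.5547.
ζωₙ = 4/2 = 2, so ω_d = ωₙ√(1−ζ²) = √(ωₙ² − (ζωₙ)²) = √(13 − 2²) = √9 = 3 rad/s.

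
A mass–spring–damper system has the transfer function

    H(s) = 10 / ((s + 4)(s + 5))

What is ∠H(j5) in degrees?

∠H(j5) ≈ -96.34°

At s = j5: numerator = 10, denominator = -5 + j45.
∠H = ∠num − ∠den = 0° − (96.340°) = -96.34°.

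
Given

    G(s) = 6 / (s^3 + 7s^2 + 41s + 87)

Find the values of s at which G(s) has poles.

The poles are the roots of the denominator s^3 + 7s^2 + 41s + 87 = 0.
Trying s = -3: the polynomial evaluates to 0, so (s + 3) is a factor.
Dividing out leaves s^2 + 4s + 29 = 0.
The quadratic formula then gives s = -2 ± 5j.

s = -2 ± 5j, -3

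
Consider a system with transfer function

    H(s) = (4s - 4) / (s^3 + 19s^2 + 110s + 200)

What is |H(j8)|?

Substitute s = j8: numerator = -4 + j32, denominator = -1016 + j368.
|H(j8)| = |-4 + j32| / |-1016 + j368| = 32.249 / 1080.6 ≈ 0.02984.

|H(j8)| ≈ 0.02984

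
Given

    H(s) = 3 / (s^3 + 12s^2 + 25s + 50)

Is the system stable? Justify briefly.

stable

The denominator s^3 + 12s^2 + 25s + 50 factors as (s + 10)(s^2 + 2s + 5), giving poles at s = -10, -1 + 2j, -1 - 2j.
Since all poles lie strictly in the left half-plane, the system is stable.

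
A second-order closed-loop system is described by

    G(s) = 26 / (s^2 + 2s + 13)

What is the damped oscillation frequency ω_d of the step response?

ω_d ≈ 3.464 rad/s

Comparing s^2 + 2s + 13 to s^2 + 2ζωₙs + ωₙ²: ωₙ = √13 ≈ 3.606 rad/s and ζ = 2/(2·√13) ≈ 0.2774.
ζωₙ = 2/2 = 1, so ω_d = ωₙ√(1−ζ²) = √(ωₙ² − (ζωₙ)²) = √(13 − 1²) = √12 ≈ 3.464 rad/s.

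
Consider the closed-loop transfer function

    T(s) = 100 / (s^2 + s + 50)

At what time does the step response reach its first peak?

Comparing s^2 + s + 50 to s^2 + 2ζωₙs + ωₙ²: ωₙ = √50 ≈ 7.071 rad/s and ζ = 1/(2·√50) ≈ 0.07071.
ζωₙ = 1/2 = 0.5, so ω_d = ωₙ√(1−ζ²) = √(ωₙ² − (ζωₙ)²) = √(50 − 0.5²) = √49.75 ≈ 7.053 rad/s.
t_p = π/ω_d = π/7.053 ≈ 0.4454 s.

t_p ≈ 0.4454 s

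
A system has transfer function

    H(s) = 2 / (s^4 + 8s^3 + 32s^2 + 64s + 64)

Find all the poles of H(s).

The poles are the roots of the denominator s^4 + 8s^3 + 32s^2 + 64s + 64 = 0.
No real roots exist; factor into two real quadratics: (s^2 + 4s + 8)(s^2 + 4s + 8) = 0.
Each quadratic gives a conjugate pair via the quadratic formula.

s = -2 + 2j, -2 - 2j, -2 + 2j, -2 - 2j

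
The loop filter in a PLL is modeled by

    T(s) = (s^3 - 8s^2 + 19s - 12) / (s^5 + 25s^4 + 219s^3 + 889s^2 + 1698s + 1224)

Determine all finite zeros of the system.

s = 4, 3, 1

Set the numerator to zero: s^3 - 8s^2 + 19s - 12 = 0.
Factoring: (s - 4)(s - 3)(s - 1) = 0.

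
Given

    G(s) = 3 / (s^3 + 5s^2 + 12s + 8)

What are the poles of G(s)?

s = -1, -2 + 2j, -2 - 2j

The poles are the roots of the denominator s^3 + 5s^2 + 12s + 8 = 0.
Trying s = -1: the polynomial evaluates to 0, so (s + 1) is a factor.
Dividing out leaves s^2 + 4s + 8 = 0.
The quadratic formula then gives s = -2 ± 2j.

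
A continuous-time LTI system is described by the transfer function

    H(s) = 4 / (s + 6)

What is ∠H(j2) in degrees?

At s = j2: numerator = 4, denominator = 6 + j2.
∠H = ∠num − ∠den = 0° − (18.435°) = -18.43°.

∠H(j2) ≈ -18.43°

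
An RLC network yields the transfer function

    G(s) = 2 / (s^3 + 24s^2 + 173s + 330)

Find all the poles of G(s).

s = -3, -11, -10

The poles are the roots of the denominator s^3 + 24s^2 + 173s + 330 = 0.
Trying s = -3: the polynomial evaluates to 0, so (s + 3) is a factor.
Dividing out leaves s^2 + 21s + 110 = 0.
Factoring the quadratic: (s + 11)(s + 10) = 0.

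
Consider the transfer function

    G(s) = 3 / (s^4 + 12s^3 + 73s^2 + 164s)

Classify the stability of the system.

The denominator s^4 + 12s^3 + 73s^2 + 164s factors as s(s^2 + 8s + 41)(s + 4), giving poles at s = 0, -4 ± 5j, -4.
Since the simple pole(s) at s = 0 lie on the jω-axis with none in the right half-plane, the system is marginally stable.

marginally stable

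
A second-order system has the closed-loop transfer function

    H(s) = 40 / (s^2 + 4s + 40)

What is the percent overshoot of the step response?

%OS ≈ 35.1%

Comparing s^2 + 4s + 40 to s^2 + 2ζωₙs + ωₙ²: ωₙ = √40 ≈ 6.325 rad/s and ζ = 4/(2·√40) ≈ 0.3162.
%OS = 100·exp(−πζ/√(1−ζ²)) = 100·exp(−π·0.3162/√(1−0.3162²)) ≈ 35.1%.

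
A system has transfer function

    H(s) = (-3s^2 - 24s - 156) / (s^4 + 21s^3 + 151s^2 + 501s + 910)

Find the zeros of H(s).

s = -4 + 6j, -4 - 6j

Set the numerator to zero: -3s^2 - 24s - 156 = 0, i.e. -3·(s^2 + 8s + 52) = 0.
Factoring: (s^2 + 8s + 52) = 0.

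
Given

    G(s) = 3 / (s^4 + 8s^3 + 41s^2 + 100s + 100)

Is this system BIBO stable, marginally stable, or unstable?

stable

The denominator s^4 + 8s^3 + 41s^2 + 100s + 100 factors as (s^2 + 4s + 20)(s^2 + 4s + 5), giving poles at s = -2 ± 4j, -2 ± j.
Since all poles lie strictly in the left half-plane, the system is stable.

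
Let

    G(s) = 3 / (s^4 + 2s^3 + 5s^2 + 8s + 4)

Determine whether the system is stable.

The denominator s^4 + 2s^3 + 5s^2 + 8s + 4 factors as (s^2 + 4)(s + 1)^2, giving poles at s = ±2j, -1, -1.
Since the simple pole(s) at s = 2j, -2j lie on the jω-axis with none in the right half-plane, the system is marginally stable.

marginally stable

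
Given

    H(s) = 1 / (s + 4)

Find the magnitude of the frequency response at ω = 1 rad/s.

Substitute s = j1: numerator = 1, denominator = 4 + j1.
|H(j1)| = |1| / |4 + j1| = 1 / 4.1231 ≈ 0.2425.

|H(j1)| ≈ 0.2425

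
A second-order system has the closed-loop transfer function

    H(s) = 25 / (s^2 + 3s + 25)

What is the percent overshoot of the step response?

Comparing s^2 + 3s + 25 to s^2 + 2ζωₙs + ωₙ²: ωₙ = 5 rad/s and ζ = 3/(2·5) = 0.3.
%OS = 100·exp(−πζ/√(1−ζ²)) = 100·exp(−π·0.3/√(1−0.3²)) ≈ 37.2%.

%OS ≈ 37.2%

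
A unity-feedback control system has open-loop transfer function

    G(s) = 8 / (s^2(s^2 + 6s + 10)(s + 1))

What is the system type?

Type 2

The denominator has 2 factors of s at the origin (free integrators), so this is a Type 2 system.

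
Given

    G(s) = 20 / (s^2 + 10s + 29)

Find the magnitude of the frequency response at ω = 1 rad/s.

Substitute s = j1: numerator = 20, denominator = 28 + j10.
|G(j1)| = |20| / |28 + j10| = 20 / 29.732 ≈ 0.6727.

|G(j1)| ≈ 0.6727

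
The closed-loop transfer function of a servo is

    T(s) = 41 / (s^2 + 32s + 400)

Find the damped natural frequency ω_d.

ω_d = 12 rad/s

Comparing s^2 + 32s + 400 to s^2 + 2ζωₙs + ωₙ²: ωₙ = 20 rad/s and ζ = 32/(2·20) = 0.8.
ζωₙ = 32/2 = 16, so ω_d = ωₙ√(1−ζ²) = √(ωₙ² − (ζωₙ)²) = √(400 − 16²) = √144 = 12 rad/s.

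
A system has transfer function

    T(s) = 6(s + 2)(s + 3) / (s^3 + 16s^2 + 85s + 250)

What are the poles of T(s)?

s = -3 ± 4j, -10

The poles are the roots of the denominator s^3 + 16s^2 + 85s + 250 = 0.
Trying s = -10: the polynomial evaluates to 0, so (s + 10) is a factor.
Dividing out leaves s^2 + 6s + 25 = 0.
The quadratic formula then gives s = -3 ± 4j.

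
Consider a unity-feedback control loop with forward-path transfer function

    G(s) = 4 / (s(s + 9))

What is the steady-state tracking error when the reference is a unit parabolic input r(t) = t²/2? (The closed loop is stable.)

G(s) has one pole at the origin.
This is a Type 1 system; Ka = lim_{s→0} s^2·G(s) = 0, so the steady-state error for a parabola input is infinite.

e_ss = ∞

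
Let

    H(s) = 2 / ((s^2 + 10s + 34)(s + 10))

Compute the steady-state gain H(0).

H(0) = 1/170 ≈ 0.005882

Set s = 0: H(0) = (2) / (340) = 1/170.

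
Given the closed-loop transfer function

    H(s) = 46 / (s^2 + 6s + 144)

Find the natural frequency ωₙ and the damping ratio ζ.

Compare the denominator to the standard form s^2 + 2ζωₙs + ωₙ².
ωₙ² = 144, so ωₙ = 12 rad/s.
2ζωₙ = 6, so ζ = 6/(2·12) = 0.25.
With ζ = 0.25 the response is underdamped.

ωₙ = 12 rad/s, ζ = 0.25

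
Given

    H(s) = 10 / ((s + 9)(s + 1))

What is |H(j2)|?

|H(j2)| ≈ 0.4851

Substitute s = j2: numerator = 10, denominator = 5 + j20.
|H(j2)| = |10| / |5 + j20| = 10 / 20.616 ≈ 0.4851.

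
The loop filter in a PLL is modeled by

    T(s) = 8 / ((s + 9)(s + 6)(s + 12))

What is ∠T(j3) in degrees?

∠T(j3) ≈ -59.04°

At s = j3: numerator = 8, denominator = 405 + j675.
∠T = ∠num − ∠den = 0° − (59.036°) = -59.04°.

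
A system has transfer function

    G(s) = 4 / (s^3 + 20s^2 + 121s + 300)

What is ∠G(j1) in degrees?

∠G(j1) ≈ -23.20°

At s = j1: numerator = 4, denominator = 280 + j120.
∠G = ∠num − ∠den = 0° − (23.199°) = -23.20°.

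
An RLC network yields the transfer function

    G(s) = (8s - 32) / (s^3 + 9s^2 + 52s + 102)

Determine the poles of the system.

The poles are the roots of the denominator s^3 + 9s^2 + 52s + 102 = 0.
Trying s = -3: the polynomial evaluates to 0, so (s + 3) is a factor.
Dividing out leaves s^2 + 6s + 34 = 0.
The quadratic formula then gives s = -3 ± 5j.

s = -3 ± 5j, -3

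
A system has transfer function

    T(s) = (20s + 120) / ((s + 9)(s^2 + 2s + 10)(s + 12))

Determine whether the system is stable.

The poles can be read from the denominator factors: s = -9, -1 + 3j, -1 - 3j, -12.
Since all poles lie strictly in the left half-plane, the system is stable.

stable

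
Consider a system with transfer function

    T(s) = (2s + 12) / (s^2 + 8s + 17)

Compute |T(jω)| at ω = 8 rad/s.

|T(j8)| ≈ 0.2519

Substitute s = j8: numerator = 12 + j16, denominator = -47 + j64.
|T(j8)| = |12 + j16| / |-47 + j64| = 20 / 79.404 ≈ 0.2519.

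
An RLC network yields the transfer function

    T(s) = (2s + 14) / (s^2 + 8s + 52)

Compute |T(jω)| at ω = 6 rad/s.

|T(j6)| ≈ 0.3644

Substitute s = j6: numerator = 14 + j12, denominator = 16 + j48.
|T(j6)| = |14 + j12| / |16 + j48| = 18.439 / 50.596 ≈ 0.3644.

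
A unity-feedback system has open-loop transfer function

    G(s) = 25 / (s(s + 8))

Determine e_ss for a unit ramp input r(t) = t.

e_ss = 0.3200

G(s) has one pole at the origin.
This is a Type 1 system. Kv = lim_{s→0} s·G(s) = 25/8.
e_ss = 1/Kv = 1/(25/8) = 8/25 ≈ 0.3200.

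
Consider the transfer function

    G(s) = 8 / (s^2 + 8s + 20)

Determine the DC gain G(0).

G(0) = 2/5 ≈ 0.4000

Set s = 0: G(0) = (8) / (20) = 2/5.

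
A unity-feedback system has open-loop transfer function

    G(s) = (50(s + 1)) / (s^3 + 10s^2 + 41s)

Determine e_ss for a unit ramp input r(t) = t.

G(s) has one pole at the origin.
This is a Type 1 system. Kv = lim_{s→0} s·G(s) = 50/41.
e_ss = 1/Kv = 1/(50/41) = 41/50 ≈ 0.8200.

e_ss = 0.8200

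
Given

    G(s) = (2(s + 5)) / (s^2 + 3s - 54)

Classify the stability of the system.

The denominator s^2 + 3s - 54 factors as (s + 9)(s - 6), giving poles at s = -9, 6.
Since the pole(s) at s = 6 lie in the right half-plane, the system is unstable.

unstable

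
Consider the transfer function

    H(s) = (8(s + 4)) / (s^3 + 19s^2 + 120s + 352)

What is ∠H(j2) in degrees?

∠H(j2) ≈ -13.48°

At s = j2: numerator = 32 + j16, denominator = 276 + j232.
∠H = ∠num − ∠den = 26.565° − (40.050°) = -13.48°.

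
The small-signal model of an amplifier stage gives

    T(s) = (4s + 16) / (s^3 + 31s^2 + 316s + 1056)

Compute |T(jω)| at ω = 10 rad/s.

|T(j10)| ≈ 0.01449

Substitute s = j10: numerator = 16 + j40, denominator = -2044 + j2160.
|T(j10)| = |16 + j40| / |-2044 + j2160| = 43.081 / 2973.8 ≈ 0.01449.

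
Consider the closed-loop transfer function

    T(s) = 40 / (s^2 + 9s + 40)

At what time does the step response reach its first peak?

Comparing s^2 + 9s + 40 to s^2 + 2ζωₙs + ωₙ²: ωₙ = √40 ≈ 6.325 rad/s and ζ = 9/(2·√40) ≈ 0.7115.
ζωₙ = 9/2 = 4.5, so ω_d = ωₙ√(1−ζ²) = √(ωₙ² − (ζωₙ)²) = √(40 − 4.5²) = √19.75 ≈ 4.444 rad/s.
t_p = π/ω_d = π/4.444 ≈ 0.7069 s.

t_p ≈ 0.7069 s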